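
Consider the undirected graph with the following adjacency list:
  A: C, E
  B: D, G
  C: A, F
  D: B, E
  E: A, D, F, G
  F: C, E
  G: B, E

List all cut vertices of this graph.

Removing E increases the component count from 1 to 2, so E is a cut vertex.
By contrast removing G leaves 1 component; it is not a cut vertex. No other vertex is a cut vertex either.

E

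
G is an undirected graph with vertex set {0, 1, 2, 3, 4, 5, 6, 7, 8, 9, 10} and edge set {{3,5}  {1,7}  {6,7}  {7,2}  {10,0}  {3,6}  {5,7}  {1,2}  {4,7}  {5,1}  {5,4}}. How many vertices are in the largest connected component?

9 is isolated — a component by itself.
8 is isolated — a component by itself.
Starting from 0 we can reach 0, 10. That is one component of size 2.
Starting from 1 we can reach 1, 2, 3, 4, 5, 6, 7. That is one component of size 7.
The largest has 7 vertices.

7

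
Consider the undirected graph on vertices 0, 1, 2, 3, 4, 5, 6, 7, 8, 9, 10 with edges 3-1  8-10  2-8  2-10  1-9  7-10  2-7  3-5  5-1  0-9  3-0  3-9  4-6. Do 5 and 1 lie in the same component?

Yes

From 5 we can reach 0, 1, 3, 5, 9, which includes 1.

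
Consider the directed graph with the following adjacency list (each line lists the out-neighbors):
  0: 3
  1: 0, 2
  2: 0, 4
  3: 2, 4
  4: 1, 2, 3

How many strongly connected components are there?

{0, 1, 2, 3, 4} are all mutually reachable — one SCC of size 5.
That gives 1 strongly connected component.

1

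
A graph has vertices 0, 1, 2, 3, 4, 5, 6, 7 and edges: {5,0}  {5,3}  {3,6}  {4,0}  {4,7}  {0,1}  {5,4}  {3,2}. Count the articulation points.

4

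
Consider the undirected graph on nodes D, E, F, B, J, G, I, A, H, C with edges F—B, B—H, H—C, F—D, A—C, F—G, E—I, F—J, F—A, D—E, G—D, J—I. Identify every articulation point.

F

Removing F increases the component count from 1 to 2, so F is a cut vertex.
By contrast removing A leaves 1 component; it is not a cut vertex. No other vertex is a cut vertex either.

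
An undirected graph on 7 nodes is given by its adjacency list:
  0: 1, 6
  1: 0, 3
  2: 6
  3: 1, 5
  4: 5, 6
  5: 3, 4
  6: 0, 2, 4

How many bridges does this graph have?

The edges on the cycle 5-4-6-0-1-3-5 are not bridges since each lies on that cycle.
But removing 6-2 disconnects 6 from 2 — this is a bridge.

1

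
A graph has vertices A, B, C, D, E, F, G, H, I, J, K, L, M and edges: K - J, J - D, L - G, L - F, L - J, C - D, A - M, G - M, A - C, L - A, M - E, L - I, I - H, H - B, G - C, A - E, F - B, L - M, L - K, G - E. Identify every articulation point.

Removing L increases the component count from 1 to 2, so L is a cut vertex.
By contrast removing M leaves 1 component; it is not a cut vertex. No other vertex is a cut vertex either.

L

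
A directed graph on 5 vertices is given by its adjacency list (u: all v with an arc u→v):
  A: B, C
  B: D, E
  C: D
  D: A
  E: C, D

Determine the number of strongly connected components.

1

{A, B, C, D, E} are all mutually reachable — one SCC of size 5.
That gives 1 strongly connected component.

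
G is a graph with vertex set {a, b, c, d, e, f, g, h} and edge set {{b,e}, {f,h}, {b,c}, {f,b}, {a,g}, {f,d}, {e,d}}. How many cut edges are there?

3

The edges on the cycle f-b-e-d-f are not bridges since each lies on that cycle.
But removing a—g disconnects a from g; removing b—c disconnects b from c; removing f—h disconnects f from h — these are bridges.
That makes 3 bridges.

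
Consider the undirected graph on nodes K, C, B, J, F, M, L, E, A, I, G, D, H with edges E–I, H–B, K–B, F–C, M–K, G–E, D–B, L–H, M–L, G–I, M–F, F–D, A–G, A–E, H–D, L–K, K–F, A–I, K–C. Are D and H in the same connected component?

Yes

From D we can reach B, C, D, F, H, K, L, M, which includes H.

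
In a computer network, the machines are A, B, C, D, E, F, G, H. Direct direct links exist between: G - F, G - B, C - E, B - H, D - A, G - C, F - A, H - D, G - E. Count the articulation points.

1

Removing G increases the component count from 1 to 2, so G is a cut vertex.
By contrast removing D leaves 1 component; it is not a cut vertex. No other vertex is a cut vertex either.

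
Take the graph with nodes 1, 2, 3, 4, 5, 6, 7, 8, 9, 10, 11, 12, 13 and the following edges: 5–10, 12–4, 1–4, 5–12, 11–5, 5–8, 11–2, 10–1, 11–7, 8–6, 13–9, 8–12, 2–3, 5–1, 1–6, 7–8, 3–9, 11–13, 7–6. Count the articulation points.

1

Removing 11 increases the component count from 1 to 2, so 11 is a cut vertex.
By contrast removing 6 leaves 1 component; it is not a cut vertex. No other vertex is a cut vertex either.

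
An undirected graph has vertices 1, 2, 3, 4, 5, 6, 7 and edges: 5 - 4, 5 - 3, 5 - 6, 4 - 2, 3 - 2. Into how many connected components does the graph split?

1 is isolated — a component by itself.
7 is isolated — a component by itself.
Starting from 2 we can reach 2, 3, 4, 5, 6. That is one component of size 5.
Total: 3 components.

3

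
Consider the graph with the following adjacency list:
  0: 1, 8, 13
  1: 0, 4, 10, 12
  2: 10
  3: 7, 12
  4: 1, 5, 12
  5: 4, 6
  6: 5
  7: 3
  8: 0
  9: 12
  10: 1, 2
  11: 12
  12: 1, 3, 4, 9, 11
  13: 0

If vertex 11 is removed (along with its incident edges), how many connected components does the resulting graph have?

1

With 11 gone, the remaining components are: {0, 1, 2, 3, 4, 5, 6, 7, 8, 9, 10, 12, 13}.
That is 1 component.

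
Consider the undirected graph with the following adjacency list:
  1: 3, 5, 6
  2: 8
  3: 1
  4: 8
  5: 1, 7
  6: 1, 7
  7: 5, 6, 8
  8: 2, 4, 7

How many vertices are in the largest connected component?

Starting from 1 we can reach 1, 2, 3, 4, 5, 6, 7, 8. That is one component of size 8.
The largest has 8 vertices.

8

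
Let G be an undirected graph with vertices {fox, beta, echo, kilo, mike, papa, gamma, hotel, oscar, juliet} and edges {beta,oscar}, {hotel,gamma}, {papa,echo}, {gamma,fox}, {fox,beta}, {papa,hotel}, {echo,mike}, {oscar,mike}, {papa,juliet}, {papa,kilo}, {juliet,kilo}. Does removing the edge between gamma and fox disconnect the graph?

After removing gamma - fox, the path gamma-hotel-papa-echo-mike-oscar-beta-fox still connects them, so the edge is not a bridge.

No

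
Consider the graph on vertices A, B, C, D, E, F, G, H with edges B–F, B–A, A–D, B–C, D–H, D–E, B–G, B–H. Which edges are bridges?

B-C, B-F, B-G, D-E

The edges on the cycle B-A-D-H-B are not bridges since each lies on that cycle.
But removing D–E disconnects D from E; removing B–C disconnects B from C; removing B–F disconnects B from F; removing B–G disconnects B from G — these are bridges.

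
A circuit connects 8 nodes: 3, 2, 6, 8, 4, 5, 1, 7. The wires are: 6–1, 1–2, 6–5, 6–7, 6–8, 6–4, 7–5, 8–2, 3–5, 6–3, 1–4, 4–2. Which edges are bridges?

The edges on the cycle 6-8-2-4-6 are not bridges since each lies on that cycle.
Every edge lies on some cycle, so there are no bridges.

none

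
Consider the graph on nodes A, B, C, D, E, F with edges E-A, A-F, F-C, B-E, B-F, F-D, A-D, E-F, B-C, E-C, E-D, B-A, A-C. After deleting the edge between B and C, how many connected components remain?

B and C are still connected via B-E-C, so the component count stays at 1.

1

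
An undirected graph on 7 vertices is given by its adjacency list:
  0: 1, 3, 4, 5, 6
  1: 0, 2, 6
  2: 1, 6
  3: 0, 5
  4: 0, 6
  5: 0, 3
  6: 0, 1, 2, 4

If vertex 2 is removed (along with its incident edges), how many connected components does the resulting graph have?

With 2 gone, the remaining components are: {0, 1, 3, 4, 5, 6}.
That is 1 component.

1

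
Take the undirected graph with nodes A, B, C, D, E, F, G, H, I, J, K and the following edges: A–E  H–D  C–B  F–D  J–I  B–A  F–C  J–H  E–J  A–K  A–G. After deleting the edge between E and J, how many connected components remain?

1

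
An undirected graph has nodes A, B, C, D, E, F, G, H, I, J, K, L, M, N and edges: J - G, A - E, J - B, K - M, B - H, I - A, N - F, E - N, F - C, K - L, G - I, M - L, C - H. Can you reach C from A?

Yes

From A we can reach A, B, C, E, F, G, H, I, J, N, which includes C.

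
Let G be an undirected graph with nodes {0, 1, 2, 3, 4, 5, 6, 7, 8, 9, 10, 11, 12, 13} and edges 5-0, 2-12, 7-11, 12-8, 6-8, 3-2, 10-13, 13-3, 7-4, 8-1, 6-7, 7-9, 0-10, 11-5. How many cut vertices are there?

2

Removing 7 increases the component count from 1 to 3, so 7 is a cut vertex.
Removing 8 increases the component count from 1 to 2, so 8 is a cut vertex.
By contrast removing 12 leaves 1 component; it is not a cut vertex. No other vertex is a cut vertex either.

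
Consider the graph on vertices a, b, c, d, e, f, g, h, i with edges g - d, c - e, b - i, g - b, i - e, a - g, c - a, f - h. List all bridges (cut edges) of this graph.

d-g, f-h

The edges on the cycle c-a-g-b-i-e-c are not bridges since each lies on that cycle.
But removing h - f disconnects h from f; removing g - d disconnects g from d — these are bridges.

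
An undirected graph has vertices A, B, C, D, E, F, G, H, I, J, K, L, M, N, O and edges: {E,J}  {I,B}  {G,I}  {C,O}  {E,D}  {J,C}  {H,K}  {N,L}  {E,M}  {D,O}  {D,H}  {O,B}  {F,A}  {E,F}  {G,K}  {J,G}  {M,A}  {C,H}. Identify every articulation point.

E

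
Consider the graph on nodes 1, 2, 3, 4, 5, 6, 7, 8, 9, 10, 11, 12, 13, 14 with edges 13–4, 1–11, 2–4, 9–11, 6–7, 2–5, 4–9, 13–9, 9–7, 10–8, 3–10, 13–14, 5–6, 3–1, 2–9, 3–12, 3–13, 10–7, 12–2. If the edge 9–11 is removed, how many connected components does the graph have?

9 and 11 are still connected via 9-13-3-1-11, so the component count stays at 1.

1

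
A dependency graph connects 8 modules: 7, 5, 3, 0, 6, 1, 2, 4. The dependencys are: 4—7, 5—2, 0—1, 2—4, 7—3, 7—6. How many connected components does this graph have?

2

Starting from 0 we can reach 0, 1. That is one component of size 2.
Starting from 2 we can reach 2, 3, 4, 5, 6, 7. That is one component of size 6.
Total: 2 components.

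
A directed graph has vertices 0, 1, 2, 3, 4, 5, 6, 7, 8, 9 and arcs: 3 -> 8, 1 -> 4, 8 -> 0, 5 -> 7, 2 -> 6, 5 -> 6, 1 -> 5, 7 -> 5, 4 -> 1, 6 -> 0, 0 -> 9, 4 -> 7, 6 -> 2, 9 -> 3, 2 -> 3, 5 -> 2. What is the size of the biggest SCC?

4

{0, 3, 8, 9} are all mutually reachable — one SCC of size 4.
{2, 6} are all mutually reachable — one SCC of size 2.
{5, 7} are all mutually reachable — one SCC of size 2.
{1, 4} are all mutually reachable — one SCC of size 2.
The largest has 4 vertices.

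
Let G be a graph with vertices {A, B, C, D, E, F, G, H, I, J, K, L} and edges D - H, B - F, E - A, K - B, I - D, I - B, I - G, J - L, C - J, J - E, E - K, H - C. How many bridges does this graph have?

The edges on the cycle I-D-H-C-J-E-K-B-I are not bridges since each lies on that cycle.
But removing F - B disconnects F from B; removing A - E disconnects A from E; removing L - J disconnects L from J; removing I - G disconnects I from G — these are bridges.
That makes 4 bridges.

4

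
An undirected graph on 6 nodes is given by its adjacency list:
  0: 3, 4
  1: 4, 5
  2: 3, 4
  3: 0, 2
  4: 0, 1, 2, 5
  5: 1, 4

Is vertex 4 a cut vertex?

Deleting 4 raises the number of components from 1 to 2, so 4 is a cut vertex.

Yes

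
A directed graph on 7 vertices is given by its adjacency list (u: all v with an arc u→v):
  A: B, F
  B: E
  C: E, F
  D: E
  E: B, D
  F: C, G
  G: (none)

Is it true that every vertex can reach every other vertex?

There is no directed path from B to C, so the graph is not strongly connected.

No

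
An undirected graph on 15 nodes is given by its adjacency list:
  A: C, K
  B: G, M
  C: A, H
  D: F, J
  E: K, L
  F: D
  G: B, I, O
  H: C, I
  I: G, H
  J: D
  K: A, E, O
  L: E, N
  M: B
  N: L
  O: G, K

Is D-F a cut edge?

Yes

Removing D-F leaves no path between D and F: the component count goes from 2 to 3. So it is a bridge.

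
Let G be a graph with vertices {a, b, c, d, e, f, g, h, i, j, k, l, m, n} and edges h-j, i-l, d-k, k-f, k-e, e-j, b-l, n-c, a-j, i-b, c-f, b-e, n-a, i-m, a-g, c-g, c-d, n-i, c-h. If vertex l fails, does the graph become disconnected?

Deleting l leaves 1 component (was 1) (its neighbors b, i remain connected to each other), so l is not a cut vertex.

No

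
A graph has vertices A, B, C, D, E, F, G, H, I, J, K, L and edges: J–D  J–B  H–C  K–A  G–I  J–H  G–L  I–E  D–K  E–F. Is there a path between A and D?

Yes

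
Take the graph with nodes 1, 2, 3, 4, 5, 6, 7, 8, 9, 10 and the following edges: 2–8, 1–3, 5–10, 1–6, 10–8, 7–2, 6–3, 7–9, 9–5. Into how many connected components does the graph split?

3

4 is isolated — a component by itself.
Starting from 1 we can reach 1, 3, 6. That is one component of size 3.
Starting from 2 we can reach 2, 5, 7, 8, 9, 10. That is one component of size 6.
Total: 3 components.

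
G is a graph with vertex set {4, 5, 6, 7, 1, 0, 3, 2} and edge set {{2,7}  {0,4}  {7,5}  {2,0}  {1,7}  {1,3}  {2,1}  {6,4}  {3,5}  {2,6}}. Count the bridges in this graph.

0

The edges on the cycle 2-0-4-6-2 are not bridges since each lies on that cycle.
Every edge lies on some cycle, so there are no bridges.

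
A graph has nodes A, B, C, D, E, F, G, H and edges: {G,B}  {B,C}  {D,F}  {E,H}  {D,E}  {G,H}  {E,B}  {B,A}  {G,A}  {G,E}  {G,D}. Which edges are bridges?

B-C, D-F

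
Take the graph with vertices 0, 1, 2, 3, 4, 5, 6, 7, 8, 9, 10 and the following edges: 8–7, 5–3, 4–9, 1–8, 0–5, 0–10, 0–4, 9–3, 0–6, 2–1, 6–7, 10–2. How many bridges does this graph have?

The edges on the cycle 0-4-9-3-5-0 are not bridges since each lies on that cycle.
Every edge lies on some cycle, so there are no bridges.

0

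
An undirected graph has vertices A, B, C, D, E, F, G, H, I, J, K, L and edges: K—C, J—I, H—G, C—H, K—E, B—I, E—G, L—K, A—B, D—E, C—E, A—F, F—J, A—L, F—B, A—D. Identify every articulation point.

Removing A increases the component count from 1 to 2, so A is a cut vertex.
By contrast removing F leaves 1 component; it is not a cut vertex. No other vertex is a cut vertex either.

A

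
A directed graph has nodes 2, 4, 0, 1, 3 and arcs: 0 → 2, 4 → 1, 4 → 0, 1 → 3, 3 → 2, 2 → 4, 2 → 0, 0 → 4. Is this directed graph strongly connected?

Yes

From 3 we can reach every vertex (0, 1, 2, 3, 4), and every vertex can reach 3 (0, 1, 2, 3, 4). So the whole graph is one strongly connected component.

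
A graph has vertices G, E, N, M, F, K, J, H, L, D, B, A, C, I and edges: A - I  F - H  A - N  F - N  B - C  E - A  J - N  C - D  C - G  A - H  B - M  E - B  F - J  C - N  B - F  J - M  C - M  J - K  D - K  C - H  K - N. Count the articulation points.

Removing A increases the component count from 2 to 3, so A is a cut vertex.
Removing C increases the component count from 2 to 3, so C is a cut vertex.
By contrast removing G leaves 2 components; it is not a cut vertex. No other vertex is a cut vertex either.

2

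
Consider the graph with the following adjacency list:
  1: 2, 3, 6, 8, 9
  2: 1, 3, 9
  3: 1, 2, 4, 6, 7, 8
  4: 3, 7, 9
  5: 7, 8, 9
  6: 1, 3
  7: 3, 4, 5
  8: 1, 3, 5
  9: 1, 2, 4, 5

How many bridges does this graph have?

0

The edges on the cycle 3-6-1-8-3 are not bridges since each lies on that cycle.
Every edge lies on some cycle, so there are no bridges.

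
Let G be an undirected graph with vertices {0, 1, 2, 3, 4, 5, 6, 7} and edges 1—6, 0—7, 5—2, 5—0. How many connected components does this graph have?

4

4 is isolated — a component by itself.
3 is isolated — a component by itself.
Starting from 1 we can reach 1, 6. That is one component of size 2.
Starting from 0 we can reach 0, 2, 5, 7. That is one component of size 4.
Total: 4 components.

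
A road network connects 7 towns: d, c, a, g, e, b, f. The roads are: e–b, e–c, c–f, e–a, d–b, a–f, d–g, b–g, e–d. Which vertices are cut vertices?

e

Removing e increases the component count from 1 to 2, so e is a cut vertex.
By contrast removing g leaves 1 component; it is not a cut vertex. No other vertex is a cut vertex either.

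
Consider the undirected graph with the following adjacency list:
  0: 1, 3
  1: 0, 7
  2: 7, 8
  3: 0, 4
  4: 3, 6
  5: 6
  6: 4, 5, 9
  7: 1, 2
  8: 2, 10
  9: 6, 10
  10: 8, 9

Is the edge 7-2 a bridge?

After removing 7-2, the path 7-1-0-3-4-6-9-10-8-2 still connects them, so the edge is not a bridge.

No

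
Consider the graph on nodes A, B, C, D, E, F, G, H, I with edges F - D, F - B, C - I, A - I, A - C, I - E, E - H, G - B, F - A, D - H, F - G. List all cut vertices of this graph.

Removing F increases the component count from 1 to 2, so F is a cut vertex.
By contrast removing C leaves 1 component; it is not a cut vertex. No other vertex is a cut vertex either.

F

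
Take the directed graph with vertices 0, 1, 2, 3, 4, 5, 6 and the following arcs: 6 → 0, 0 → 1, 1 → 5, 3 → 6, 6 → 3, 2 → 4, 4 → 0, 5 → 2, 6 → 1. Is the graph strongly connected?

There is no directed path from 1 to 3, so the graph is not strongly connected.

No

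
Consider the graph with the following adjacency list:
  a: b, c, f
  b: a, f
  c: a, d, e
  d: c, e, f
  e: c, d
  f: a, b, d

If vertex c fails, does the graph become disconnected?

No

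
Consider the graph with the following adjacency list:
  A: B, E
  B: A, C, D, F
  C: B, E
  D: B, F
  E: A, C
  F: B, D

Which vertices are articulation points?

Removing B increases the component count from 1 to 2, so B is a cut vertex.
By contrast removing A leaves 1 component; it is not a cut vertex. No other vertex is a cut vertex either.

B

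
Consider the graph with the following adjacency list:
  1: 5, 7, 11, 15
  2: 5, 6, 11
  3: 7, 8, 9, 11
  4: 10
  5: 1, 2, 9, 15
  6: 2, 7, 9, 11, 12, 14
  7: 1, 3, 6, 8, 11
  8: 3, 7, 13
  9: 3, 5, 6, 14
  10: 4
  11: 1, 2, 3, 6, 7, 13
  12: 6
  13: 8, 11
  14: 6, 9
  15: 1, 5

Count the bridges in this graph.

The edges on the cycle 1-5-15-1 are not bridges since each lies on that cycle.
But removing 4-10 disconnects 4 from 10; removing 6-12 disconnects 6 from 12 — these are bridges.
That makes 2 bridges.

2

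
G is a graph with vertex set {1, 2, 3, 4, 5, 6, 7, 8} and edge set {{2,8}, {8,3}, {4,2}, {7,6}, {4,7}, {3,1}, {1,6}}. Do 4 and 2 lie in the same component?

Yes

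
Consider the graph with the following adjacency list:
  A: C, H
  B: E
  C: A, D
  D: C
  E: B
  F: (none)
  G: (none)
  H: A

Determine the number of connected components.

4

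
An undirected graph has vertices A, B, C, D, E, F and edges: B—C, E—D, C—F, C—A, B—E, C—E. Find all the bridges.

A-C, C-F, D-E

The edges on the cycle B-C-E-B are not bridges since each lies on that cycle.
But removing C—F disconnects C from F; removing C—A disconnects C from A; removing E—D disconnects E from D — these are bridges.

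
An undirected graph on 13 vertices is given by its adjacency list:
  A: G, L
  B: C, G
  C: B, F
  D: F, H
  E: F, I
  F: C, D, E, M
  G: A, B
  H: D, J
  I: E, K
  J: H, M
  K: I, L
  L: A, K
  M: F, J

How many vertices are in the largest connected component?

13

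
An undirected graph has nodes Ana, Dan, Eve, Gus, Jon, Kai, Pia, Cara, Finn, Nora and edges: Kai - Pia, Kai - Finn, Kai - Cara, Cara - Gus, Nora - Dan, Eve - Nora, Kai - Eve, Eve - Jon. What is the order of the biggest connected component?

Ana is isolated — a component by itself.
Starting from Dan we can reach Dan, Eve, Gus, Jon, Kai, Pia, Cara, Finn, Nora. That is one component of size 9.
The largest has 9 vertices.

9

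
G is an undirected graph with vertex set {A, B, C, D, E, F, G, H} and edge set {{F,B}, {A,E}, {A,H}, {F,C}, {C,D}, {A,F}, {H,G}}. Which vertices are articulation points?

Removing A increases the component count from 1 to 3, so A is a cut vertex.
Removing C increases the component count from 1 to 2, so C is a cut vertex.
Removing F increases the component count from 1 to 3, so F is a cut vertex.
Likewise H is a cut vertex.
By contrast removing E leaves 1 component; it is not a cut vertex. No other vertex is a cut vertex either.

A, C, F, H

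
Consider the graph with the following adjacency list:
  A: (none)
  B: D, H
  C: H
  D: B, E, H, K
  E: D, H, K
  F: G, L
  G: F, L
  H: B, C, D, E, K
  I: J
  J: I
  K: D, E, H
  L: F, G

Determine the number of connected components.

4

A is isolated — a component by itself.
Starting from I we can reach I, J. That is one component of size 2.
Starting from F we can reach F, G, L. That is one component of size 3.
Starting from B we can reach B, C, D, E, H, K. That is one component of size 6.
Total: 4 components.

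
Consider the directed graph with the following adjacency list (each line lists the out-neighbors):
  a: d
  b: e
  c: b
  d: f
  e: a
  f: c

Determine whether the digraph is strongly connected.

Yes

From f we can reach every vertex (a, b, c, d, e, f), and every vertex can reach f (a, b, c, d, e, f). So the whole graph is one strongly connected component.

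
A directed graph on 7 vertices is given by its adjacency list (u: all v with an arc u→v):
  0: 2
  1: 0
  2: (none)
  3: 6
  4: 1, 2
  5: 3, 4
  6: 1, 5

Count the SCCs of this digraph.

5

{3, 5, 6} are all mutually reachable — one SCC of size 3.
{0} is an SCC by itself.
{2} is an SCC by itself.
{1} is an SCC by itself.
{4} is an SCC by itself.
That gives 5 strongly connected components.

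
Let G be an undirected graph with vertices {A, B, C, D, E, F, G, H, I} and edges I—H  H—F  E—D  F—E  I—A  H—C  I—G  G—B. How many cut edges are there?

8

removing E—D disconnects E from D; removing I—G disconnects I from G; removing H—F disconnects H from F; removing I—H disconnects I from H — these are bridges.
In total 8 edges are bridges.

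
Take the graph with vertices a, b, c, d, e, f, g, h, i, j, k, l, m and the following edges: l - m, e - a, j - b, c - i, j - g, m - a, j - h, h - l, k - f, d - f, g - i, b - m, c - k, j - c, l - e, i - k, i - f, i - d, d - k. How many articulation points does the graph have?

Removing j increases the component count from 1 to 2, so j is a cut vertex.
By contrast removing c leaves 1 component; it is not a cut vertex. No other vertex is a cut vertex either.

1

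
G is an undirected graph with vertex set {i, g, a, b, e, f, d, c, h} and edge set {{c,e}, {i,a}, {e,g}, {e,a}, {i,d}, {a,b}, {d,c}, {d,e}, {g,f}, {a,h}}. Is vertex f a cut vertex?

No

Deleting f leaves 1 component (was 1), so f is not a cut vertex.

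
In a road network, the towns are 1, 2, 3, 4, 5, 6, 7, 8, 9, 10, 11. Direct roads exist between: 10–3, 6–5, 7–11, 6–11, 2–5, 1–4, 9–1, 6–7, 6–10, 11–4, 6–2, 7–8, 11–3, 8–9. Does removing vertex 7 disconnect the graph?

No

Deleting 7 leaves 1 component (was 1) (its neighbors 6, 8, 11 remain connected to each other), so 7 is not a cut vertex.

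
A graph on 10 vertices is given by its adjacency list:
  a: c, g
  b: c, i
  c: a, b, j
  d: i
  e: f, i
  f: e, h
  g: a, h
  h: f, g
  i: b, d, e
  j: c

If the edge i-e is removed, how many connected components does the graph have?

1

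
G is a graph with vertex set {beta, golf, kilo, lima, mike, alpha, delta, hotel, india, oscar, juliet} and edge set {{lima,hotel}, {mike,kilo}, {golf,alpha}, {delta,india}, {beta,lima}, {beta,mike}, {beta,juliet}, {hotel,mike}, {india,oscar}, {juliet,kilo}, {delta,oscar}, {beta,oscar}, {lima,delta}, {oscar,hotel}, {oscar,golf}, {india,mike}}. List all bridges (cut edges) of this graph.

alpha-golf, golf-oscar

The edges on the cycle beta-juliet-kilo-mike-hotel-lima-beta are not bridges since each lies on that cycle.
But removing golf - alpha disconnects golf from alpha; removing golf - oscar disconnects golf from oscar — these are bridges.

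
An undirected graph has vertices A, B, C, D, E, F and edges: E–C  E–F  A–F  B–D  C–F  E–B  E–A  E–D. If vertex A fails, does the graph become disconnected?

Deleting A leaves 1 component (was 1) (its neighbors E, F remain connected to each other), so A is not a cut vertex.

No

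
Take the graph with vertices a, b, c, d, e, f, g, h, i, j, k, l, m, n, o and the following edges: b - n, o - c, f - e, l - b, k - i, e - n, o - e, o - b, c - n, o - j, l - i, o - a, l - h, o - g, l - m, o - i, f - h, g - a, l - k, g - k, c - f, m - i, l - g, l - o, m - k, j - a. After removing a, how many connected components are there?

2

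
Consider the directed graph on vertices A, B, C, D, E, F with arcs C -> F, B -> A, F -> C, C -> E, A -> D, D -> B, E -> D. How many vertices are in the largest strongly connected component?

3

{A, B, D} are all mutually reachable — one SCC of size 3.
{C, F} are all mutually reachable — one SCC of size 2.
{E} is an SCC by itself.
The largest has 3 vertices.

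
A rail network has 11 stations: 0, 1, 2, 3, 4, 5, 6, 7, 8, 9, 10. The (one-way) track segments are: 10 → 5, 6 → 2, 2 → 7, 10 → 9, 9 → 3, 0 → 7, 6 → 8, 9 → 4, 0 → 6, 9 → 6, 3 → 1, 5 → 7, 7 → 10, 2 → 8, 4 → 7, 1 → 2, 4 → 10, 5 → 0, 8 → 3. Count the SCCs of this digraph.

{0, 1, 2, 3, 4, 5, 6, 7, 8, 9, 10} are all mutually reachable — one SCC of size 11.
That gives 1 strongly connected component.

1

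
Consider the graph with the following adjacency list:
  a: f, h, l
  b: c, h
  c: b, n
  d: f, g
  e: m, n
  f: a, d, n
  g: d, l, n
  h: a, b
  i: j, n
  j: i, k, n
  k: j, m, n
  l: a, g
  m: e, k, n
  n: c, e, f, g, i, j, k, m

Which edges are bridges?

none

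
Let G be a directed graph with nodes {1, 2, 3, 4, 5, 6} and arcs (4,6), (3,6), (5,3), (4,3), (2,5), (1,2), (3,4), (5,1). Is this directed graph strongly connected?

No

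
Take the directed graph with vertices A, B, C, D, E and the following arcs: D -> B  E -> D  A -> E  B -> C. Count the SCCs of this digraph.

5

{C} is an SCC by itself.
{A} is an SCC by itself.
{D} is an SCC by itself.
{E} is an SCC by itself.
{B} is an SCC by itself.
That gives 5 strongly connected components.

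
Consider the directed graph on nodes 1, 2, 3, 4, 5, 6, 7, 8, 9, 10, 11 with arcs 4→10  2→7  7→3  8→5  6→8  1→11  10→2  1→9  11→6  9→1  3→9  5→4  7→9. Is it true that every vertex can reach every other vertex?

Yes

From 3 we can reach every vertex (1, 2, 3, 4, 5, 6, 7, 8, 9, 10, 11), and every vertex can reach 3 (1, 2, 3, 4, 5, 6, 7, 8, 9, 10, 11). So the whole graph is one strongly connected component.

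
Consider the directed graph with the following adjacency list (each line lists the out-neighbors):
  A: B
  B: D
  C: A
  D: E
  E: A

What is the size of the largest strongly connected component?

{A, B, D, E} are all mutually reachable — one SCC of size 4.
{C} is an SCC by itself.
The largest has 4 vertices.

4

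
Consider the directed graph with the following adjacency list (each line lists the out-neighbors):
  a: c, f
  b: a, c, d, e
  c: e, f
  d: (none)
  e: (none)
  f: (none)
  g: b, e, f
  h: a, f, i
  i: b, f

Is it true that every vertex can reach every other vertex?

No

There is no directed path from f to g, so the graph is not strongly connected.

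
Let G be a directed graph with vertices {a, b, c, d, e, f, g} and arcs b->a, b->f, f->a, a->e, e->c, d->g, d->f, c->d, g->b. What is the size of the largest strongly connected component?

7

{a, b, c, d, e, f, g} are all mutually reachable — one SCC of size 7.
The largest has 7 vertices.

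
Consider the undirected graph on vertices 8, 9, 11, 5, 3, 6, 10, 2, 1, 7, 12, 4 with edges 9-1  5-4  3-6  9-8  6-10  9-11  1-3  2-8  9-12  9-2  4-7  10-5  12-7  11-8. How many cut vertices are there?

1

Removing 9 increases the component count from 1 to 2, so 9 is a cut vertex.
By contrast removing 5 leaves 1 component; it is not a cut vertex. No other vertex is a cut vertex either.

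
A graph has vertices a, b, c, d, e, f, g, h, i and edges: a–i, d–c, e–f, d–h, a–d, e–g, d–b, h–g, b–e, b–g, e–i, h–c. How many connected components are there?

1

Starting from a we can reach a, b, c, d, e, f, g, h, i. That is one component of size 9.
Total: 1 component.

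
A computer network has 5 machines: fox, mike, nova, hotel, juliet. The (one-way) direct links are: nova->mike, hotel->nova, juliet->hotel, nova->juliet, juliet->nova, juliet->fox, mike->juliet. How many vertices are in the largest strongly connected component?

4

{mike, nova, hotel, juliet} are all mutually reachable — one SCC of size 4.
{fox} is an SCC by itself.
The largest has 4 vertices.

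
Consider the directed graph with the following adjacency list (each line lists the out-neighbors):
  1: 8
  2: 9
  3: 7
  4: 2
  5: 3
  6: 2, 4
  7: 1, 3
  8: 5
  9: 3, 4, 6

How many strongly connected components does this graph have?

{1, 3, 5, 7, 8} are all mutually reachable — one SCC of size 5.
{2, 4, 6, 9} are all mutually reachable — one SCC of size 4.
That gives 2 strongly connected components.

2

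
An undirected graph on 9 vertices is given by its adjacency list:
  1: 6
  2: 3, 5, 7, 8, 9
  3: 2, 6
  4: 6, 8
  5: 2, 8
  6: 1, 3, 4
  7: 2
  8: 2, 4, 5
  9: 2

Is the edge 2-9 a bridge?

Removing 2-9 leaves no path between 2 and 9: the component count goes from 1 to 2. So it is a bridge.

Yes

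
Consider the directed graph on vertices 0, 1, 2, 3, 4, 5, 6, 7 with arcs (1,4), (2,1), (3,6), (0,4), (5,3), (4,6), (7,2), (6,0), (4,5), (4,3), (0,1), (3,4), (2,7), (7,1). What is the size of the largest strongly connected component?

6

{0, 1, 3, 4, 5, 6} are all mutually reachable — one SCC of size 6.
{2, 7} are all mutually reachable — one SCC of size 2.
The largest has 6 vertices.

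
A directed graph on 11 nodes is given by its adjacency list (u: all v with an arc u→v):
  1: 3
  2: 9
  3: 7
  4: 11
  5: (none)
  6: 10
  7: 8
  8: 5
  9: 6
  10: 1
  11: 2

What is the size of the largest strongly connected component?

{1} is an SCC by itself.
{6} is an SCC by itself.
{4} is an SCC by itself.
{8} is an SCC by itself.
{7} is an SCC by itself.
(and 6 more singleton SCCs)
The largest has 1 vertex.

1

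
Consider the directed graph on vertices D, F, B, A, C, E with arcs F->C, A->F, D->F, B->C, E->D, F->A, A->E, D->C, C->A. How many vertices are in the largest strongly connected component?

{A, C, D, E, F} are all mutually reachable — one SCC of size 5.
{B} is an SCC by itself.
The largest has 5 vertices.

5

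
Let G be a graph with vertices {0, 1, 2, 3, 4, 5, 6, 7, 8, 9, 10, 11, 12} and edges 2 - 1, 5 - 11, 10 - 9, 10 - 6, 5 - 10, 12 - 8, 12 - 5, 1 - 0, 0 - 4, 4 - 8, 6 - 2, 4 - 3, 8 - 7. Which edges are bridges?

The edges on the cycle 12-5-10-6-2-1-0-4-8-12 are not bridges since each lies on that cycle.
But removing 5 - 11 disconnects 5 from 11; removing 3 - 4 disconnects 3 from 4; removing 9 - 10 disconnects 9 from 10; removing 8 - 7 disconnects 8 from 7 — these are bridges.

10-9, 11-5, 3-4, 7-8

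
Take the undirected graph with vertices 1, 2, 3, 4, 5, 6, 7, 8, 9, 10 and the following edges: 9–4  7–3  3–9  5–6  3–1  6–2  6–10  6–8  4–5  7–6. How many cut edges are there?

The edges on the cycle 7-3-9-4-5-6-7 are not bridges since each lies on that cycle.
But removing 2–6 disconnects 2 from 6; removing 6–10 disconnects 6 from 10; removing 3–1 disconnects 3 from 1; removing 8–6 disconnects 8 from 6 — these are bridges.
That makes 4 bridges.

4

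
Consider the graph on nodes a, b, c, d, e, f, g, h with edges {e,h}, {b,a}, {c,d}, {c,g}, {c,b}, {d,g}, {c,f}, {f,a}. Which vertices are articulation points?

Removing c increases the component count from 2 to 3, so c is a cut vertex.
By contrast removing d leaves 2 components; it is not a cut vertex. No other vertex is a cut vertex either.

c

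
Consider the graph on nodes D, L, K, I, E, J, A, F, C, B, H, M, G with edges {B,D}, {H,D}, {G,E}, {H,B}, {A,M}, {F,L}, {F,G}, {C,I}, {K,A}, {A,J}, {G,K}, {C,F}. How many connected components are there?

Starting from B we can reach B, D, H. That is one component of size 3.
Starting from A we can reach A, C, E, F, G, I, J, K, L, M. That is one component of size 10.
Total: 2 components.

2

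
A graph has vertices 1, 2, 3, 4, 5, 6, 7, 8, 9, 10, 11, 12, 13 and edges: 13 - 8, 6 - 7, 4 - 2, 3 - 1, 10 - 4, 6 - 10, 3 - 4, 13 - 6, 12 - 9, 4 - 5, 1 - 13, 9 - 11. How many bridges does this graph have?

The edges on the cycle 3-1-13-6-10-4-3 are not bridges since each lies on that cycle.
But removing 7 - 6 disconnects 7 from 6; removing 9 - 11 disconnects 9 from 11; removing 13 - 8 disconnects 13 from 8; removing 2 - 4 disconnects 2 from 4 — these are bridges.
In total 6 edges are bridges.

6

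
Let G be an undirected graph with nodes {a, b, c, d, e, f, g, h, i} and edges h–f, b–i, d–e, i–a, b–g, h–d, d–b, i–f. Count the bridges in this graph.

The edges on the cycle h-d-b-i-f-h are not bridges since each lies on that cycle.
But removing b–g disconnects b from g; removing d–e disconnects d from e; removing i–a disconnects i from a — these are bridges.
That makes 3 bridges.

3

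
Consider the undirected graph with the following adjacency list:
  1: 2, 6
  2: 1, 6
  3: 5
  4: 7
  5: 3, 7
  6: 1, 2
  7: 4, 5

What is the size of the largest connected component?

4

Starting from 1 we can reach 1, 2, 6. That is one component of size 3.
Starting from 3 we can reach 3, 4, 5, 7. That is one component of size 4.
The largest has 4 vertices.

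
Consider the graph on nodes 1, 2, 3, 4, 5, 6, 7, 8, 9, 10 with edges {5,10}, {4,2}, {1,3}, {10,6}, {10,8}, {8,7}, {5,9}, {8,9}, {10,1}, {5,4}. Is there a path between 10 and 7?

Yes

From 10 we can reach 1, 2, 3, 4, 5, 6, 7, 8, 9, 10, which includes 7.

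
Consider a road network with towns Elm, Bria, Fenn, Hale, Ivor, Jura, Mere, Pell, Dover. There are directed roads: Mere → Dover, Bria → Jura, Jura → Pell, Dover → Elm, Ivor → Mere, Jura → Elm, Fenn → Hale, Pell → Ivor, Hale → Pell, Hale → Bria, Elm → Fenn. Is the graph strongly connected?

From Mere we can reach every vertex (Elm, Bria, Fenn, Hale, Ivor, Jura, Mere, Pell, Dover), and every vertex can reach Mere (Elm, Bria, Fenn, Hale, Ivor, Jura, Mere, Pell, Dover). So the whole graph is one strongly connected component.

Yes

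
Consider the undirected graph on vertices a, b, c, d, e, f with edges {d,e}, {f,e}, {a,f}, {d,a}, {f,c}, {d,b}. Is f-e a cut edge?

After removing f-e, the path f-a-d-e still connects them, so the edge is not a bridge.

No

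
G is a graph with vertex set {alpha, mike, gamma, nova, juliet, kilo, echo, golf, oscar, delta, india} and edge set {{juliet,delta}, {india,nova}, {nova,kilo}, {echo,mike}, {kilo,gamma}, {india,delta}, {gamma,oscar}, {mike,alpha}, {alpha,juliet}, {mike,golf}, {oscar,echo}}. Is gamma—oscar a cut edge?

After removing gamma—oscar, the path gamma-kilo-nova-india-delta-juliet-alpha-mike-echo-oscar still connects them, so the edge is not a bridge.

No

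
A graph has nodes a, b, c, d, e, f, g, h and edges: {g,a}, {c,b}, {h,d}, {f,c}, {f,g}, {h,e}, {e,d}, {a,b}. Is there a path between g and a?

From g we can reach a, b, c, f, g, which includes a.

Yes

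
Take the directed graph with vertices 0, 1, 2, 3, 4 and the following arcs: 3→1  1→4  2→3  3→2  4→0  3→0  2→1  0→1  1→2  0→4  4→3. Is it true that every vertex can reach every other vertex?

From 3 we can reach every vertex (0, 1, 2, 3, 4), and every vertex can reach 3 (0, 1, 2, 3, 4). So the whole graph is one strongly connected component.

Yes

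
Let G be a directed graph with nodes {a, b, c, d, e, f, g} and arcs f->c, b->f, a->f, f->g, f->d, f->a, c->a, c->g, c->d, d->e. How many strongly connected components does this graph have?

5

{a, c, f} are all mutually reachable — one SCC of size 3.
{b} is an SCC by itself.
{e} is an SCC by itself.
{g} is an SCC by itself.
{d} is an SCC by itself.
That gives 5 strongly connected components.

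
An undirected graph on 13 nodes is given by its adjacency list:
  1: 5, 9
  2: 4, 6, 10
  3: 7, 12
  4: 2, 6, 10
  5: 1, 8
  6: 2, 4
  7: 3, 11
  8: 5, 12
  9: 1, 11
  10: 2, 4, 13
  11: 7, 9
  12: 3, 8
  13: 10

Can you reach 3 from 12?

Yes

From 12 we can reach 1, 3, 5, 7, 8, 9, 11, 12, which includes 3.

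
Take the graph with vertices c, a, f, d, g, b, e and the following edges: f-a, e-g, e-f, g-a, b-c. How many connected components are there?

d is isolated — a component by itself.
Starting from b we can reach b, c. That is one component of size 2.
Starting from a we can reach a, e, f, g. That is one component of size 4.
Total: 3 components.

3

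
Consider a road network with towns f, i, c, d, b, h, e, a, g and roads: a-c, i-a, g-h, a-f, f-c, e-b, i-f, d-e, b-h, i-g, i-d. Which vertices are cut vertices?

Removing i increases the component count from 1 to 2, so i is a cut vertex.
By contrast removing d leaves 1 component; it is not a cut vertex. No other vertex is a cut vertex either.

i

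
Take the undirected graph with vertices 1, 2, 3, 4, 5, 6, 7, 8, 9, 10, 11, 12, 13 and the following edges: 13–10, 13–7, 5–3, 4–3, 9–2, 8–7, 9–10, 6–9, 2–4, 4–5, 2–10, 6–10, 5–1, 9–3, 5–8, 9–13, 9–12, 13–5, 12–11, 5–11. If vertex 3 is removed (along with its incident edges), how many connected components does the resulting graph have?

With 3 gone, the remaining components are: {1, 2, 4, 5, 6, 7, 8, 9, 10, 11, 12, 13}.
That is 1 component.

1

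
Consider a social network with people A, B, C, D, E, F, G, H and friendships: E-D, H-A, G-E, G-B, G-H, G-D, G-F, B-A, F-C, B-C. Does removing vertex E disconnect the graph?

Deleting E leaves 1 component (was 1) (its neighbors D, G remain connected to each other), so E is not a cut vertex.

No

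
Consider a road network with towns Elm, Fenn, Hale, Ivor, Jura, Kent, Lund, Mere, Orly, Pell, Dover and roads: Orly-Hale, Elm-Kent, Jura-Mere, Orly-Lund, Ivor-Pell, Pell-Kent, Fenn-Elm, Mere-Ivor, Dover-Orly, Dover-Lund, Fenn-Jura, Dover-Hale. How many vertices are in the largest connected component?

7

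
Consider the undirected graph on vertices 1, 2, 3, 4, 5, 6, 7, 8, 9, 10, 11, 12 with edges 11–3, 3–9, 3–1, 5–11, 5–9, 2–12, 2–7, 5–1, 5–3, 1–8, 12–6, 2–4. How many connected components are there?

10 is isolated — a component by itself.
Starting from 2 we can reach 2, 4, 6, 7, 12. That is one component of size 5.
Starting from 1 we can reach 1, 3, 5, 8, 9, 11. That is one component of size 6.
Total: 3 components.

3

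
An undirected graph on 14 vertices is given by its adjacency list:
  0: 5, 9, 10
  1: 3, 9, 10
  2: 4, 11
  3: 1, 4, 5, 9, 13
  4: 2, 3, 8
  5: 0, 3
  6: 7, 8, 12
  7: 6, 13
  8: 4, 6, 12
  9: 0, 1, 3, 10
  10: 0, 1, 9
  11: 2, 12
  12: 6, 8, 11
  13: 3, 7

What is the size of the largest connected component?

Starting from 0 we can reach 0, 1, 2, 3, 4, 5, 6, 7, 8, 9, 10, 11, 12, 13. That is one component of size 14.
The largest has 14 vertices.

14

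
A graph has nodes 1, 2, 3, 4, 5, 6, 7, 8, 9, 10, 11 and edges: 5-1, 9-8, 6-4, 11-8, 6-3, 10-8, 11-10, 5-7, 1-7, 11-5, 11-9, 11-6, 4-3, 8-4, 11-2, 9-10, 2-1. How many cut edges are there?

0

The edges on the cycle 11-9-10-11 are not bridges since each lies on that cycle.
Every edge lies on some cycle, so there are no bridges.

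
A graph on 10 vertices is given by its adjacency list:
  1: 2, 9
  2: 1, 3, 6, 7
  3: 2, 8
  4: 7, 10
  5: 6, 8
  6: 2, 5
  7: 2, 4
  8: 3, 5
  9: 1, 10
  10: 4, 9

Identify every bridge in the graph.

none

The edges on the cycle 2-7-4-10-9-1-2 are not bridges since each lies on that cycle.
Every edge lies on some cycle, so there are no bridges.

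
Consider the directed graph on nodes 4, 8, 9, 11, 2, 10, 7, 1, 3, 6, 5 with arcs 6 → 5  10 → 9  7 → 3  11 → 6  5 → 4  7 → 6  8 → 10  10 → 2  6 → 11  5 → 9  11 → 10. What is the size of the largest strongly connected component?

2

{6, 11} are all mutually reachable — one SCC of size 2.
{7} is an SCC by itself.
{10} is an SCC by itself.
{5} is an SCC by itself.
{9} is an SCC by itself.
(and 5 more singleton SCCs)
The largest has 2 vertices.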